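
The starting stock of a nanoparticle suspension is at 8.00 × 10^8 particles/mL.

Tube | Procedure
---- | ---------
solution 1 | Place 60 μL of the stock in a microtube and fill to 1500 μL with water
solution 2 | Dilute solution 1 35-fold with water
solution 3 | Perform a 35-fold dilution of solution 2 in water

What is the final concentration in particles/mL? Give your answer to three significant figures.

2.61 × 10^4 particles/mL

Step 1: 60 μL brought to 1500 μL → factor 1500/60 = 25
Step 2: 35-fold → factor 35
Step 3: 35-fold → factor 35
Overall dilution factor = 25 × 35 × 35 = 30625
Final = 8.00 × 10^8 particles/mL / 30625 = 2.61 × 10^4 particles/mL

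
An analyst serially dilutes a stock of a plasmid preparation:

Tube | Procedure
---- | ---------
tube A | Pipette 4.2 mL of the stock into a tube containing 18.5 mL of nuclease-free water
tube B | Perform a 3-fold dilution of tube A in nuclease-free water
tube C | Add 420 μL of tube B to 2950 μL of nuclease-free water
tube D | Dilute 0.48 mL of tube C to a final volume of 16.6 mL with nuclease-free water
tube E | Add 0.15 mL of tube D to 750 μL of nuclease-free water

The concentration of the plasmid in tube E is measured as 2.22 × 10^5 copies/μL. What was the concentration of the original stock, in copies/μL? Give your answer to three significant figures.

Step 1: 4.2 mL + 18.5 mL = 22.7 mL total → factor 22.7/4.2 = 5.4048
Step 2: 3-fold → factor 3
Step 3: 420 μL + 2950 μL = 3370 μL total → factor 3370/420 = 8.0238
Step 4: 0.48 mL brought to 16.6 mL → factor 16.6/0.48 = 34.583
Step 5: 0.15 mL + 750 μL = 0.9 mL total → factor 0.9/0.15 = 6
Overall dilution factor = 5.4048 × 3 × 8.0238 × 34.583 × 6 = 26996
Stock = 2.22 × 10^5 copies/μL × 26996 = 5.99 × 10^9 copies/μL

5.99 × 10^9 copies/μL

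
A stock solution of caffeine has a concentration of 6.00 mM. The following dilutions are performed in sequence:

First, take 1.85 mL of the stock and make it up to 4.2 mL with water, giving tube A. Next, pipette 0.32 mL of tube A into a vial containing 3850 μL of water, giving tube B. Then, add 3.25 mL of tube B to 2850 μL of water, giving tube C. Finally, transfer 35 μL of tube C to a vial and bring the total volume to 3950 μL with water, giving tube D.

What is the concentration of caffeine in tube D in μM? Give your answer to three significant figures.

Step 1: 1.85 mL brought to 4.2 mL → factor 4.2/1.85 = 2.2703
Step 2: 0.32 mL + 3850 μL = 4.17 mL total → factor 4.17/0.32 = 13.031
Step 3: 3.25 mL + 2850 μL = 6.1 mL total → factor 6.1/3.25 = 1.8769
Step 4: 35 μL brought to 3950 μL → factor 3950/35 = 112.86
Overall dilution factor = 2.2703 × 13.031 × 1.8769 × 112.86 = 6266.7
Final = 6.00 mM / 6266.7 = 0.0009574 mM = 0.957 μM

0.957 μM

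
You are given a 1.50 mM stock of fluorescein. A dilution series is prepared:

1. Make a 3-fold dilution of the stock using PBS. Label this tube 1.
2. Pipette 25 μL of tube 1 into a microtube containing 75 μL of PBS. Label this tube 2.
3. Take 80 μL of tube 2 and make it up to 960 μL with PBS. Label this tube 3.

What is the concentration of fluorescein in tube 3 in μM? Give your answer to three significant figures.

10.4 μM

Step 1: 3-fold → factor 3
Step 2: 25 μL + 75 μL = 100 μL total → factor 100/25 = 4
Step 3: 80 μL brought to 960 μL → factor 960/80 = 12
Overall dilution factor = 3 × 4 × 12 = 144
Final = 1.50 mM / 144 = 0.01042 mM = 10.4 μM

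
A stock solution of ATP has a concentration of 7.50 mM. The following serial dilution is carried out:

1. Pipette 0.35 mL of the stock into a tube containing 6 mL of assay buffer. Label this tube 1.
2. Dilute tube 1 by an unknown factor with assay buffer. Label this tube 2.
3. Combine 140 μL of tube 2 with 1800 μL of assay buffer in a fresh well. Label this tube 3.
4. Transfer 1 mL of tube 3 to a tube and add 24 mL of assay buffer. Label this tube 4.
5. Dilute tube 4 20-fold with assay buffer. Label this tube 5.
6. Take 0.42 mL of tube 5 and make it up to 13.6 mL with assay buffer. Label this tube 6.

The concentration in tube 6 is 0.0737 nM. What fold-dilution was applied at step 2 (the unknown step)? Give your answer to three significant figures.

Step 1: 0.35 mL + 6 mL = 6.35 mL total → factor 6.35/0.35 = 18.143
Step 2: unknown factor x
Step 3: 140 μL + 1800 μL = 1940 μL total → factor 1940/140 = 13.857
Step 4: 1 mL + 24 mL = 25 mL total → factor 25/1 = 25
Step 5: 20-fold → factor 20
Step 6: 0.42 mL brought to 13.6 mL → factor 13.6/0.42 = 32.381
Product of known-step factors = 4.0704 × 10^6
Overall factor = 7.50 mM / (0.0737 nM) = 1.0176 × 10^8
x = 1.0176 × 10^8 / 4.0704 × 10^6 = 25.0

25.0-fold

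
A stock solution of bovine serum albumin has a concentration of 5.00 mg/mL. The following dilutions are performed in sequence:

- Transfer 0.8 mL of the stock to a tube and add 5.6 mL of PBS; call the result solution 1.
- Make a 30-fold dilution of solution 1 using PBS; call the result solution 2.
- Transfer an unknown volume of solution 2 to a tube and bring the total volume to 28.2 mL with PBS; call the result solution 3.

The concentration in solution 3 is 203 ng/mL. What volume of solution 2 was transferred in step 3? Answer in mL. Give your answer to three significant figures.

0.275 mL

Step 1: 0.8 mL + 5.6 mL = 6.4 mL total → factor 6.4/0.8 = 8
Step 2: 30-fold → factor 30
Step 3: v brought to 28.2 mL → factor = 28.2 mL/v
Product of known-step factors = 240
Overall factor = 5.00 mg/mL / (203 ng/mL) = 24631
Step-3 factor = 24631 / 240 = 102.63
v = 28.2 mL / 102.63 = 0.275 mL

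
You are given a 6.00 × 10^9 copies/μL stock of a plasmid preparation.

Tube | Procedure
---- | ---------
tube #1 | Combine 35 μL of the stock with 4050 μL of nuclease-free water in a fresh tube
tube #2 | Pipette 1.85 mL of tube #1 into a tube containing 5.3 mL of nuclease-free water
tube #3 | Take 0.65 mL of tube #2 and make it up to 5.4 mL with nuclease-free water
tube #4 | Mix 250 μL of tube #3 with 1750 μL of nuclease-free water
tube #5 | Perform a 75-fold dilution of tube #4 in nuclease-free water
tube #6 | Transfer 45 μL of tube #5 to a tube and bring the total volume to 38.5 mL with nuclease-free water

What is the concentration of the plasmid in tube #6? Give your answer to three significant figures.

3.12 copies/μL

Step 1: 35 μL + 4050 μL = 4085 μL total → factor 4085/35 = 116.71
Step 2: 1.85 mL + 5.3 mL = 7.15 mL total → factor 7.15/1.85 = 3.8649
Step 3: 0.65 mL brought to 5.4 mL → factor 5.4/0.65 = 8.3077
Step 4: 250 μL + 1750 μL = 2000 μL total → factor 2000/250 = 8
Step 5: 75-fold → factor 75
Step 6: 45 μL brought to 38.5 mL → factor 38500/45 = 855.56
Overall dilution factor = 116.71 × 3.8649 × 8.3077 × 8 × 75 × 855.56 = 1.9237 × 10^9
Final = 6.00 × 10^9 copies/μL / 1.9237 × 10^9 = 3.12 copies/μL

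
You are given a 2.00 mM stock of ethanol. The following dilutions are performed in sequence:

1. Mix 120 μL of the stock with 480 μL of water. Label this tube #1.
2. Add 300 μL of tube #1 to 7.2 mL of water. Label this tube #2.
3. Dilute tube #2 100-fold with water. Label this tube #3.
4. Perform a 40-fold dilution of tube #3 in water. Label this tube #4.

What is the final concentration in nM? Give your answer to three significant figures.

4.00 nM

Step 1: 120 μL + 480 μL = 600 μL total → factor 600/120 = 5
Step 2: 300 μL + 7.2 mL = 7500 μL total → factor 7500/300 = 25
Step 3: 100-fold → factor 100
Step 4: 40-fold → factor 40
Overall dilution factor = 5 × 25 × 100 × 40 = 5 × 10^5
Final = 2.00 mM / 5 × 10^5 = 4.000 × 10^-6 mM = 4.00 nM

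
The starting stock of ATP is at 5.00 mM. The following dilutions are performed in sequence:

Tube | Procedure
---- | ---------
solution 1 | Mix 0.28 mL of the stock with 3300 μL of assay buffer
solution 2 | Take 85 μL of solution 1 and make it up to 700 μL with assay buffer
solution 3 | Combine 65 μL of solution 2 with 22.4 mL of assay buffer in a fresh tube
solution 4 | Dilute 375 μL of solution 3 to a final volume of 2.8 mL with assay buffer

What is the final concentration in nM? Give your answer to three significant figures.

Step 1: 0.28 mL + 3300 μL = 3.58 mL total → factor 3.58/0.28 = 12.786
Step 2: 85 μL brought to 700 μL → factor 700/85 = 8.2353
Step 3: 65 μL + 22.4 mL = 22465 μL total → factor 22465/65 = 345.62
Step 4: 375 μL brought to 2.8 mL → factor 2800/375 = 7.4667
Overall dilution factor = 12.786 × 8.2353 × 345.62 × 7.4667 = 2.7172 × 10^5
Final = 5.00 mM / 2.7172 × 10^5 = 1.840 × 10^-5 mM = 18.4 nM

18.4 nM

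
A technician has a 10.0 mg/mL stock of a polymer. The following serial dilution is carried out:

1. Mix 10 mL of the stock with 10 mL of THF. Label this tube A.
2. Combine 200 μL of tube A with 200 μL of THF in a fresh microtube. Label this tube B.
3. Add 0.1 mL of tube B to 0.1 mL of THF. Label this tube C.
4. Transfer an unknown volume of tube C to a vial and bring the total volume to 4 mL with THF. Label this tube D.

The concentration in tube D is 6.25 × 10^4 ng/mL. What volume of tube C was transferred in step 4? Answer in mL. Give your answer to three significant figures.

0.200 mL

Step 1: 10 mL + 10 mL = 20 mL total → factor 20/10 = 2
Step 2: 200 μL + 200 μL = 400 μL total → factor 400/200 = 2
Step 3: 0.1 mL + 0.1 mL = 0.2 mL total → factor 0.2/0.1 = 2
Step 4: v brought to 4 mL → factor = 4 mL/v
Product of known-step factors = 8
Overall factor = 10.0 mg/mL / (6.25 × 10^4 ng/mL) = 160
Step-4 factor = 160 / 8 = 20
v = 4 mL / 20 = 0.200 mL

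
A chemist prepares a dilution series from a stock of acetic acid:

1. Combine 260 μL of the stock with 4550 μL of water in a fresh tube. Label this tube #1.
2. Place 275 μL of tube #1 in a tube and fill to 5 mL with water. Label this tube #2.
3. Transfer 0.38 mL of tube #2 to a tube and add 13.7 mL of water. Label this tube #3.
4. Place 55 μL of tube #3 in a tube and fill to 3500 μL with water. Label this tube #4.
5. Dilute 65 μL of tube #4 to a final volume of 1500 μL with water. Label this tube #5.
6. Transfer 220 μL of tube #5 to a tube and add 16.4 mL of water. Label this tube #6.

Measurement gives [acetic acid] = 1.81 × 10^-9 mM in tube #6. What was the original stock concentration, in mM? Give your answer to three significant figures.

2.50 mM

Step 1: 260 μL + 4550 μL = 4810 μL total → factor 4810/260 = 18.5
Step 2: 275 μL brought to 5 mL → factor 5000/275 = 18.182
Step 3: 0.38 mL + 13.7 mL = 14.08 mL total → factor 14.08/0.38 = 37.053
Step 4: 55 μL brought to 3500 μL → factor 3500/55 = 63.636
Step 5: 65 μL brought to 1500 μL → factor 1500/65 = 23.077
Step 6: 220 μL + 16.4 mL = 16620 μL total → factor 16620/220 = 75.545
Overall dilution factor = 18.5 × 18.182 × 37.053 × 63.636 × 23.077 × 75.545 = 1.3827 × 10^9
Stock = 1.81 × 10^-9 mM × 1.3827 × 10^9 = 2.50 mM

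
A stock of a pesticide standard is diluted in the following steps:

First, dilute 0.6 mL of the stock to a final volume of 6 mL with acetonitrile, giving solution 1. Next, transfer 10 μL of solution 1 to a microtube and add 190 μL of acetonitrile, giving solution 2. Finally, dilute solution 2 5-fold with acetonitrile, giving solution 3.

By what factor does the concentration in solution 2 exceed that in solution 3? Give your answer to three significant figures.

5.00

Step 1: 0.6 mL brought to 6 mL → factor 6/0.6 = 10
Step 2: 10 μL + 190 μL = 200 μL total → factor 200/10 = 20
Step 3: 5-fold → factor 5
Dilution factor to solution 2 = 200; to solution 3 = 1000
[solution 2]/[solution 3] = (factor to solution 3)/(factor to solution 2) = 1000/200 = 5.00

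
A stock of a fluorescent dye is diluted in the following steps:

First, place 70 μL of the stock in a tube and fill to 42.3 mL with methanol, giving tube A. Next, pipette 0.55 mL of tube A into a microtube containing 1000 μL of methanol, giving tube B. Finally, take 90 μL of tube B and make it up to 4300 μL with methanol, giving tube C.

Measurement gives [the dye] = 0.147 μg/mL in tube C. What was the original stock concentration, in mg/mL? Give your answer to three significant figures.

Step 1: 70 μL brought to 42.3 mL → factor 42300/70 = 604.29
Step 2: 0.55 mL + 1000 μL = 1.55 mL total → factor 1.55/0.55 = 2.8182
Step 3: 90 μL brought to 4300 μL → factor 4300/90 = 47.778
Overall dilution factor = 604.29 × 2.8182 × 47.778 = 81365
Stock = 0.147 μg/mL × 81365 = 1.196 × 10^4 μg/mL = 12.0 mg/mL

12.0 mg/mL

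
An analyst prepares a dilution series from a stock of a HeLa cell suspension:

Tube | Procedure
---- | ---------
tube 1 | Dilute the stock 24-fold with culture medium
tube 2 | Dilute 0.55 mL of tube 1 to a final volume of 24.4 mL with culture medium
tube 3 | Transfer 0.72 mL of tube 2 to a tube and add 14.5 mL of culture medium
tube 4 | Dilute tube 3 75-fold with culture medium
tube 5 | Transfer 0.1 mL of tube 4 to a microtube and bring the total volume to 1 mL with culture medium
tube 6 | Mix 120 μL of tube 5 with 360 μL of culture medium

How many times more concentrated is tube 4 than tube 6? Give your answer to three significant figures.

40.0

Step 1: 24-fold → factor 24
Step 2: 0.55 mL brought to 24.4 mL → factor 24.4/0.55 = 44.364
Step 3: 0.72 mL + 14.5 mL = 15.22 mL total → factor 15.22/0.72 = 21.139
Step 4: 75-fold → factor 75
Step 5: 0.1 mL brought to 1 mL → factor 1/0.1 = 10
Step 6: 120 μL + 360 μL = 480 μL total → factor 480/120 = 4
Dilution factor to tube 4 = 1.688 × 10^6; to tube 6 = 6.7521 × 10^7
[tube 4]/[tube 6] = (factor to tube 6)/(factor to tube 4) = 6.7521 × 10^7/1.688 × 10^6 = 40.0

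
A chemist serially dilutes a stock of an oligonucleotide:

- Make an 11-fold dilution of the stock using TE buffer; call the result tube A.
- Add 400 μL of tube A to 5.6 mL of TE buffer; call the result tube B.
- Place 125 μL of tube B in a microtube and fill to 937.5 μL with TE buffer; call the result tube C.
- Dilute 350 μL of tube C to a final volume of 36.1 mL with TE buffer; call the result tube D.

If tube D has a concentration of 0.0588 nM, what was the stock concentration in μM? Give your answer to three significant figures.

7.51 μM

Step 1: 11-fold → factor 11
Step 2: 400 μL + 5.6 mL = 6000 μL total → factor 6000/400 = 15
Step 3: 125 μL brought to 937.5 μL → factor 937.5/125 = 7.5
Step 4: 350 μL brought to 36.1 mL → factor 36100/350 = 103.14
Overall dilution factor = 11 × 15 × 7.5 × 103.14 = 1.2764 × 10^5
Stock = 0.0588 nM × 1.2764 × 10^5 = 7505 nM = 7.51 μM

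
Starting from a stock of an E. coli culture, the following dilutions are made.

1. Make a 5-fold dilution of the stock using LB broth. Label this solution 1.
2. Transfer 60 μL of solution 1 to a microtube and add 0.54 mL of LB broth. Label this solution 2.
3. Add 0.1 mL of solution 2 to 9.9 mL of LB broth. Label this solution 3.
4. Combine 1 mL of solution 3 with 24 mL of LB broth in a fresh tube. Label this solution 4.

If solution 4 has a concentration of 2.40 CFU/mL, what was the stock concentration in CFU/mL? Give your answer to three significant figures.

3.00 × 10^5 CFU/mL

Step 1: 5-fold → factor 5
Step 2: 60 μL + 0.54 mL = 600 μL total → factor 600/60 = 10
Step 3: 0.1 mL + 9.9 mL = 10 mL total → factor 10/0.1 = 100
Step 4: 1 mL + 24 mL = 25 mL total → factor 25/1 = 25
Overall dilution factor = 5 × 10 × 100 × 25 = 1.25 × 10^5
Stock = 2.40 CFU/mL × 1.25 × 10^5 = 3.00 × 10^5 CFU/mL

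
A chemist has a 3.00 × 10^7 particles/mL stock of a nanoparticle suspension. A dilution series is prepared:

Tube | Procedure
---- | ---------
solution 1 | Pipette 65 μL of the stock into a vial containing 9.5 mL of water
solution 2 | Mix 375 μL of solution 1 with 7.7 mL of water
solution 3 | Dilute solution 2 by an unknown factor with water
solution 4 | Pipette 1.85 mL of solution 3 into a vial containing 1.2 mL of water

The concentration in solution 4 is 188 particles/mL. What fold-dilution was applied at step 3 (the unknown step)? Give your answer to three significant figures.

Step 1: 65 μL + 9.5 mL = 9565 μL total → factor 9565/65 = 147.15
Step 2: 375 μL + 7.7 mL = 8075 μL total → factor 8075/375 = 21.533
Step 3: unknown factor x
Step 4: 1.85 mL + 1.2 mL = 3.05 mL total → factor 3.05/1.85 = 1.6486
Product of known-step factors = 5224.1
Overall factor = 3.00 × 10^7 particles/mL / (188 particles/mL) = 1.5957 × 10^5
x = 1.5957 × 10^5 / 5224.1 = 30.5

30.5-fold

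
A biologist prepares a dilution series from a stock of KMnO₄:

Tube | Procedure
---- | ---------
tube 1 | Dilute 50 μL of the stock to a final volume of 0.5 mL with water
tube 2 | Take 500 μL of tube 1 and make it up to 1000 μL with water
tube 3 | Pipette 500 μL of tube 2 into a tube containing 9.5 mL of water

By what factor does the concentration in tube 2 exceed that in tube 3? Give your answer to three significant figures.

20.0

Step 1: 50 μL brought to 0.5 mL → factor 500/50 = 10
Step 2: 500 μL brought to 1000 μL → factor 1000/500 = 2
Step 3: 500 μL + 9.5 mL = 10000 μL total → factor 10000/500 = 20
Dilution factor to tube 2 = 20; to tube 3 = 400
[tube 2]/[tube 3] = (factor to tube 3)/(factor to tube 2) = 400/20 = 20.0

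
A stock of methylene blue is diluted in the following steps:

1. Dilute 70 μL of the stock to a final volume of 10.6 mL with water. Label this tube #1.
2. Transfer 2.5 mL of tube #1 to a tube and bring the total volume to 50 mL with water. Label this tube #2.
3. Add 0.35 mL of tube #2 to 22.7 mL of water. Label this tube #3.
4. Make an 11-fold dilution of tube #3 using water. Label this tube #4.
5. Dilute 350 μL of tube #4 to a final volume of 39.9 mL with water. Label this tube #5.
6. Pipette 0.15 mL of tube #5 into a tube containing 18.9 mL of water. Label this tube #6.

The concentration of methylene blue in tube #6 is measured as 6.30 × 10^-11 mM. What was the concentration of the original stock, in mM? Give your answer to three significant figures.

Step 1: 70 μL brought to 10.6 mL → factor 10600/70 = 151.43
Step 2: 2.5 mL brought to 50 mL → factor 50/2.5 = 20
Step 3: 0.35 mL + 22.7 mL = 23.05 mL total → factor 23.05/0.35 = 65.857
Step 4: 11-fold → factor 11
Step 5: 350 μL brought to 39.9 mL → factor 39900/350 = 114
Step 6: 0.15 mL + 18.9 mL = 19.05 mL total → factor 19.05/0.15 = 127
Overall dilution factor = 151.43 × 20 × 65.857 × 11 × 114 × 127 = 3.1764 × 10^10
Stock = 6.30 × 10^-11 mM × 3.1764 × 10^10 = 2.00 mM

2.00 mM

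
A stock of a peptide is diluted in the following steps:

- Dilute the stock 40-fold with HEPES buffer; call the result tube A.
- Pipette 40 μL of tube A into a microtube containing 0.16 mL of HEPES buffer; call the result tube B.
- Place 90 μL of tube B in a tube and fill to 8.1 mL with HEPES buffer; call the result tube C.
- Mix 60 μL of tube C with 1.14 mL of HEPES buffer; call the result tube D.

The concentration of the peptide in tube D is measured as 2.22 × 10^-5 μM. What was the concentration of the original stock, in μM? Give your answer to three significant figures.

7.99 μM

Step 1: 40-fold → factor 40
Step 2: 40 μL + 0.16 mL = 200 μL total → factor 200/40 = 5
Step 3: 90 μL brought to 8.1 mL → factor 8100/90 = 90
Step 4: 60 μL + 1.14 mL = 1200 μL total → factor 1200/60 = 20
Overall dilution factor = 40 × 5 × 90 × 20 = 3.6 × 10^5
Stock = 2.22 × 10^-5 μM × 3.6 × 10^5 = 7.99 μM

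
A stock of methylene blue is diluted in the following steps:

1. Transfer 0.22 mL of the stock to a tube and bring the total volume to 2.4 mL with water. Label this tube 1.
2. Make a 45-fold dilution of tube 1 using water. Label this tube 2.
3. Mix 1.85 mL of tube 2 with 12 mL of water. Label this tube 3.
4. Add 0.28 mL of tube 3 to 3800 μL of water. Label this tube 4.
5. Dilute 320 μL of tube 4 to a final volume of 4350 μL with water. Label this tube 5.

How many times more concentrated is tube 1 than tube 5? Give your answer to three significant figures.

Step 1: 0.22 mL brought to 2.4 mL → factor 2.4/0.22 = 10.909
Step 2: 45-fold → factor 45
Step 3: 1.85 mL + 12 mL = 13.85 mL total → factor 13.85/1.85 = 7.4865
Step 4: 0.28 mL + 3800 μL = 4.08 mL total → factor 4.08/0.28 = 14.571
Step 5: 320 μL brought to 4350 μL → factor 4350/320 = 13.594
Dilution factor to tube 1 = 10.909; to tube 5 = 7.2798 × 10^5
[tube 1]/[tube 5] = (factor to tube 5)/(factor to tube 1) = 7.2798 × 10^5/10.909 = 6.67 × 10^4

6.67 × 10^4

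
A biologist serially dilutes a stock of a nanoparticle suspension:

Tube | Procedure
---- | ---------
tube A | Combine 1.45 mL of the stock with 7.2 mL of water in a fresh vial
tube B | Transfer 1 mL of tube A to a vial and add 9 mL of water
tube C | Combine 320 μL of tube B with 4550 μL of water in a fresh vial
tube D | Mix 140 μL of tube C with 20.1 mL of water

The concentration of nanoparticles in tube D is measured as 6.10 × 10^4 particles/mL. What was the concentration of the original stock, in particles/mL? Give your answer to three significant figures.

8.01 × 10^9 particles/mL

Step 1: 1.45 mL + 7.2 mL = 8.65 mL total → factor 8.65/1.45 = 5.9655
Step 2: 1 mL + 9 mL = 10 mL total → factor 10/1 = 10
Step 3: 320 μL + 4550 μL = 4870 μL total → factor 4870/320 = 15.219
Step 4: 140 μL + 20.1 mL = 20240 μL total → factor 20240/140 = 144.57
Overall dilution factor = 5.9655 × 10 × 15.219 × 144.57 = 1.3125 × 10^5
Stock = 6.10 × 10^4 particles/mL × 1.3125 × 10^5 = 8.01 × 10^9 particles/mL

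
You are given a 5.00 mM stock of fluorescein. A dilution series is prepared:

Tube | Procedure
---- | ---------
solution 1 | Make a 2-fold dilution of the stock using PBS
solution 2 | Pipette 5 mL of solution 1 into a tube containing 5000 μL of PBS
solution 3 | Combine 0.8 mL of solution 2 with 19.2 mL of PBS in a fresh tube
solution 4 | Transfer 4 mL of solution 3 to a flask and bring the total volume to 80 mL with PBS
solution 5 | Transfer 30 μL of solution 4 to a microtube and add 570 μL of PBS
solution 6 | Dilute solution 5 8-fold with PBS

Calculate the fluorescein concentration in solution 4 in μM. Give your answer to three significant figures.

2.50 μM

Step 1: 2-fold → factor 2
Step 2: 5 mL + 5000 μL = 10 mL total → factor 10/5 = 2
Step 3: 0.8 mL + 19.2 mL = 20 mL total → factor 20/0.8 = 25
Step 4: 4 mL brought to 80 mL → factor 80/4 = 20
Dilution factor through solution 4 = 2 × 2 × 25 × 20 = 2000
[solution 4] = 5.00 mM / 2000 = 0.002500 mM = 2.50 μM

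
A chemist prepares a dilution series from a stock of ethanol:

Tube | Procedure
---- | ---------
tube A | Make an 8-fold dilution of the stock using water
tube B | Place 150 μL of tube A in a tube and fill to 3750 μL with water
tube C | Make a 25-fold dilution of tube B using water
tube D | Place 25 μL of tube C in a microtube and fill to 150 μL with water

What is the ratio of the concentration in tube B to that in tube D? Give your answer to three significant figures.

150

Step 1: 8-fold → factor 8
Step 2: 150 μL brought to 3750 μL → factor 3750/150 = 25
Step 3: 25-fold → factor 25
Step 4: 25 μL brought to 150 μL → factor 150/25 = 6
Dilution factor to tube B = 200; to tube D = 30000
[tube B]/[tube D] = (factor to tube D)/(factor to tube B) = 30000/200 = 150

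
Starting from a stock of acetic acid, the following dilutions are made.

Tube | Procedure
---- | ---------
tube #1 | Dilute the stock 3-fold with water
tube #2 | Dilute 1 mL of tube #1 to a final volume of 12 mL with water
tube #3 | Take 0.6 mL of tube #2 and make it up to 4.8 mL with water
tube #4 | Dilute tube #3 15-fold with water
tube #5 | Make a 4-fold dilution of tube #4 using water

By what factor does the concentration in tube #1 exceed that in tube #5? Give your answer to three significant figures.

Step 1: 3-fold → factor 3
Step 2: 1 mL brought to 12 mL → factor 12/1 = 12
Step 3: 0.6 mL brought to 4.8 mL → factor 4.8/0.6 = 8
Step 4: 15-fold → factor 15
Step 5: 4-fold → factor 4
Dilution factor to tube #1 = 3; to tube #5 = 17280
[tube #1]/[tube #5] = (factor to tube #5)/(factor to tube #1) = 17280/3 = 5.76 × 10^3

5.76 × 10^3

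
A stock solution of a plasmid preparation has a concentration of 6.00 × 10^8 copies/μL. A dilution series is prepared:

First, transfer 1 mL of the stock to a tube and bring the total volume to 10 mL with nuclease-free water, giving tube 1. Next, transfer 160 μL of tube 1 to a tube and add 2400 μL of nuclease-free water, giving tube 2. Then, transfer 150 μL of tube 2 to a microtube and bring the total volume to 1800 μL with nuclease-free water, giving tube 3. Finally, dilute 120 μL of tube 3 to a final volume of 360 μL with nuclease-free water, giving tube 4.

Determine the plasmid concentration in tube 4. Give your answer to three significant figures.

Step 1: 1 mL brought to 10 mL → factor 10/1 = 10
Step 2: 160 μL + 2400 μL = 2560 μL total → factor 2560/160 = 16
Step 3: 150 μL brought to 1800 μL → factor 1800/150 = 12
Step 4: 120 μL brought to 360 μL → factor 360/120 = 3
Overall dilution factor = 10 × 16 × 12 × 3 = 5760
Final = 6.00 × 10^8 copies/μL / 5760 = 1.04 × 10^5 copies/μL

1.04 × 10^5 copies/μL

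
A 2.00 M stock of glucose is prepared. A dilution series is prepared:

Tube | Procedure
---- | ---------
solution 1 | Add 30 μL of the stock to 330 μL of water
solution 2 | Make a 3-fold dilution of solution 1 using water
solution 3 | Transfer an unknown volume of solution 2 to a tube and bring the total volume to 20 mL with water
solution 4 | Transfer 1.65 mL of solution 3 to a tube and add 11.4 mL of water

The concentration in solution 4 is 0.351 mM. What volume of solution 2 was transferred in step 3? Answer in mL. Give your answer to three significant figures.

0.999 mL

Step 1: 30 μL + 330 μL = 360 μL total → factor 360/30 = 12
Step 2: 3-fold → factor 3
Step 3: v brought to 20 mL → factor = 20 mL/v
Step 4: 1.65 mL + 11.4 mL = 13.05 mL total → factor 13.05/1.65 = 7.9091
Product of known-step factors = 284.73
Overall factor = 2.00 M / (0.351 mM) = 5698
Step-3 factor = 5698 / 284.73 = 20.012
v = 20 mL / 20.012 = 0.999 mL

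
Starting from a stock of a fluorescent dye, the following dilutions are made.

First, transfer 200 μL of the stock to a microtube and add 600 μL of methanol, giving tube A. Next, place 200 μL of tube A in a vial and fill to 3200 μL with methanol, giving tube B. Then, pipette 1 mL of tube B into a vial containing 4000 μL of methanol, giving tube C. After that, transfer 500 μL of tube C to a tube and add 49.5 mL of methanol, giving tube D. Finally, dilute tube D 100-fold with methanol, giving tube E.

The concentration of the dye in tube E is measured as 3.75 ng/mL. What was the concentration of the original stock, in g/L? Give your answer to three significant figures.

Step 1: 200 μL + 600 μL = 800 μL total → factor 800/200 = 4
Step 2: 200 μL brought to 3200 μL → factor 3200/200 = 16
Step 3: 1 mL + 4000 μL = 5 mL total → factor 5/1 = 5
Step 4: 500 μL + 49.5 mL = 50000 μL total → factor 50000/500 = 100
Step 5: 100-fold → factor 100
Overall dilution factor = 4 × 16 × 5 × 100 × 100 = 3.2 × 10^6
Stock = 3.75 ng/mL × 3.2 × 10^6 = 1.200 × 10^7 ng/mL = 12.0 g/L

12.0 g/L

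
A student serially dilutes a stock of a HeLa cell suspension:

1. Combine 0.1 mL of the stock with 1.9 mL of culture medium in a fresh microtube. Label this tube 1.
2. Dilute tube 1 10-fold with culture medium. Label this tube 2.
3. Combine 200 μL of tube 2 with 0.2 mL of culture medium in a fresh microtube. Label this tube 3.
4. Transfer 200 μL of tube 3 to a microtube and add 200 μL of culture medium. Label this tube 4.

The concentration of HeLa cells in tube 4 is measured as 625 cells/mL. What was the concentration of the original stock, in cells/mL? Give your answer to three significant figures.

5.00 × 10^5 cells/mL

Step 1: 0.1 mL + 1.9 mL = 2 mL total → factor 2/0.1 = 20
Step 2: 10-fold → factor 10
Step 3: 200 μL + 0.2 mL = 400 μL total → factor 400/200 = 2
Step 4: 200 μL + 200 μL = 400 μL total → factor 400/200 = 2
Overall dilution factor = 20 × 10 × 2 × 2 = 800
Stock = 625 cells/mL × 800 = 5.00 × 10^5 cells/mL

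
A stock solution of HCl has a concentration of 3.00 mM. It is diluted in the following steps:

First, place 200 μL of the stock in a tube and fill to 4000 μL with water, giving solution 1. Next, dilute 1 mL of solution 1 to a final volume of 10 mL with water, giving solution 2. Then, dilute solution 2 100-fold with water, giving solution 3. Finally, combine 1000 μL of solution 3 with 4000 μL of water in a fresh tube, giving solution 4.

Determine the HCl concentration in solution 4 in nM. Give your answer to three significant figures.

Step 1: 200 μL brought to 4000 μL → factor 4000/200 = 20
Step 2: 1 mL brought to 10 mL → factor 10/1 = 10
Step 3: 100-fold → factor 100
Step 4: 1000 μL + 4000 μL = 5000 μL total → factor 5000/1000 = 5
Overall dilution factor = 20 × 10 × 100 × 5 = 1 × 10^5
Final = 3.00 mM / 1 × 10^5 = 3.000 × 10^-5 mM = 30.0 nM

30.0 nM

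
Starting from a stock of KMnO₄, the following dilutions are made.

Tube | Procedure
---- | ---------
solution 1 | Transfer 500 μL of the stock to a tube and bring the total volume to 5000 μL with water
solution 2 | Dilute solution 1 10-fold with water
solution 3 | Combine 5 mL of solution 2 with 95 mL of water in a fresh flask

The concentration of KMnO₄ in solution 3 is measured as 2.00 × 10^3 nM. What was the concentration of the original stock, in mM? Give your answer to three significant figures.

4.00 mM

Step 1: 500 μL brought to 5000 μL → factor 5000/500 = 10
Step 2: 10-fold → factor 10
Step 3: 5 mL + 95 mL = 100 mL total → factor 100/5 = 20
Overall dilution factor = 10 × 10 × 20 = 2000
Stock = 2.00 × 10^3 nM × 2000 = 4.000 × 10^6 nM = 4.00 mM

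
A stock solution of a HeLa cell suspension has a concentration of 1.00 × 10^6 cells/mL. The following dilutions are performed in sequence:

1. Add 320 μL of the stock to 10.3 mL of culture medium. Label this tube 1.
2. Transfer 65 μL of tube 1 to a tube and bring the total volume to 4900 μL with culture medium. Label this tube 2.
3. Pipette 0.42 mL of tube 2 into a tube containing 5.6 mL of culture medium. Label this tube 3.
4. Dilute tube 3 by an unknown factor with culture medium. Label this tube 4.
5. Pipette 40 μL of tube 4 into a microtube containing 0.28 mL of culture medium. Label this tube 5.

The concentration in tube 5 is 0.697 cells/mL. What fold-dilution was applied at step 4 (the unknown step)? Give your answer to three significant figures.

Step 1: 320 μL + 10.3 mL = 10620 μL total → factor 10620/320 = 33.188
Step 2: 65 μL brought to 4900 μL → factor 4900/65 = 75.385
Step 3: 0.42 mL + 5.6 mL = 6.02 mL total → factor 6.02/0.42 = 14.333
Step 4: unknown factor x
Step 5: 40 μL + 0.28 mL = 320 μL total → factor 320/40 = 8
Product of known-step factors = 2.8688 × 10^5
Overall factor = 1.00 × 10^6 cells/mL / (0.697 cells/mL) = 1.4347 × 10^6
x = 1.4347 × 10^6 / 2.8688 × 10^5 = 5.00

5.00-fold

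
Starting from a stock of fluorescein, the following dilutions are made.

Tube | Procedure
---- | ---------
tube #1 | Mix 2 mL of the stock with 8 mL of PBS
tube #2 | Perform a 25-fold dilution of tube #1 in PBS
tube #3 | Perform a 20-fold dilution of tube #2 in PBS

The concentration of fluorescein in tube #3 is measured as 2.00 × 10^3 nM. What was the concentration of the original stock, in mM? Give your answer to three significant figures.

Step 1: 2 mL + 8 mL = 10 mL total → factor 10/2 = 5
Step 2: 25-fold → factor 25
Step 3: 20-fold → factor 20
Overall dilution factor = 5 × 25 × 20 = 2500
Stock = 2.00 × 10^3 nM × 2500 = 5.000 × 10^6 nM = 5.00 mM

5.00 mM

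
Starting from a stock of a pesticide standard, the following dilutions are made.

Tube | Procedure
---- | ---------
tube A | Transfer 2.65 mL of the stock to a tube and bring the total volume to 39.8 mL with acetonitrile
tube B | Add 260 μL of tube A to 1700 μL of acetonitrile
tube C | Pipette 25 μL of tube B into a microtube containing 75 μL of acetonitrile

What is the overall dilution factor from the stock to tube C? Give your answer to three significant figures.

453

Step 1: 2.65 mL brought to 39.8 mL → factor 39.8/2.65 = 15.019
Step 2: 260 μL + 1700 μL = 1960 μL total → factor 1960/260 = 7.5385
Step 3: 25 μL + 75 μL = 100 μL total → factor 100/25 = 4
Overall dilution factor = 15.019 × 7.5385 × 4 = 452.88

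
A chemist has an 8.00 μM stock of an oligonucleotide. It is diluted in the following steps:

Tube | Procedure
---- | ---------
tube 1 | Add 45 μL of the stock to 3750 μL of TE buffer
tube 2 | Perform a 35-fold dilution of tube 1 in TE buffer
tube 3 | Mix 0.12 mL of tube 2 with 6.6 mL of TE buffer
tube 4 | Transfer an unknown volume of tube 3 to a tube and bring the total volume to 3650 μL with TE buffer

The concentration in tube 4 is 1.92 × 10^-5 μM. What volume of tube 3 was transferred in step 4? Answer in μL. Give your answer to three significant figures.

1.45 × 10^3 μL

Step 1: 45 μL + 3750 μL = 3795 μL total → factor 3795/45 = 84.333
Step 2: 35-fold → factor 35
Step 3: 0.12 mL + 6.6 mL = 6.72 mL total → factor 6.72/0.12 = 56
Step 4: v brought to 3650 μL → factor = 3650 μL/v
Product of known-step factors = 1.6529 × 10^5
Overall factor = 8.00 μM / (1.92 × 10^-5 μM) = 4.1667 × 10^5
Step-4 factor = 4.1667 × 10^5 / 1.6529 × 10^5 = 2.5208
v = 3650 μL / 2.5208 = 1.45 × 10^3 μL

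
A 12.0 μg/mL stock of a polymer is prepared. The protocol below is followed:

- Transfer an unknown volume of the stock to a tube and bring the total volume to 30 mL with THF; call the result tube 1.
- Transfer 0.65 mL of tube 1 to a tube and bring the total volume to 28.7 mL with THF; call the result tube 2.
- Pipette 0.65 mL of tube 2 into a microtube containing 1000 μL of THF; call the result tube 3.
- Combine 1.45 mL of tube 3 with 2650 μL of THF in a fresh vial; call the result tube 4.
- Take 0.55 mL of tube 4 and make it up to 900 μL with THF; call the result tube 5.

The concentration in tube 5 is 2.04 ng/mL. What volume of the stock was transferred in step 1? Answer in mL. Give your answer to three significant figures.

2.64 mL

Step 1: v brought to 30 mL → factor = 30 mL/v
Step 2: 0.65 mL brought to 28.7 mL → factor 28.7/0.65 = 44.154
Step 3: 0.65 mL + 1000 μL = 1.65 mL total → factor 1.65/0.65 = 2.5385
Step 4: 1.45 mL + 2650 μL = 4.1 mL total → factor 4.1/1.45 = 2.8276
Step 5: 0.55 mL brought to 900 μL → factor 0.9/0.55 = 1.6364
Product of known-step factors = 518.6
Overall factor = 12.0 μg/mL / (2.04 ng/mL) = 5882.4
Step-1 factor = 5882.4 / 518.6 = 11.343
v = 30 mL / 11.343 = 2.64 mL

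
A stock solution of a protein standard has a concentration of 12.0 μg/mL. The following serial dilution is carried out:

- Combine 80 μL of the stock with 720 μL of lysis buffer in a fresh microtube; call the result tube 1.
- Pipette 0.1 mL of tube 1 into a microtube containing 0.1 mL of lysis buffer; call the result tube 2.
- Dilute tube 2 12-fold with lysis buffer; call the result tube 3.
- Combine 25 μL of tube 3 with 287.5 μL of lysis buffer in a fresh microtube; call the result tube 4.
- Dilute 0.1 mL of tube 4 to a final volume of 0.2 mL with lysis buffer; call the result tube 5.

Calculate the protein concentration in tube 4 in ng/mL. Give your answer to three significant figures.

Step 1: 80 μL + 720 μL = 800 μL total → factor 800/80 = 10
Step 2: 0.1 mL + 0.1 mL = 0.2 mL total → factor 0.2/0.1 = 2
Step 3: 12-fold → factor 12
Step 4: 25 μL + 287.5 μL = 312.5 μL total → factor 312.5/25 = 12.5
Dilution factor through tube 4 = 10 × 2 × 12 × 12.5 = 3000
[tube 4] = 12.0 μg/mL / 3000 = 0.004000 μg/mL = 4.00 ng/mL

4.00 ng/mL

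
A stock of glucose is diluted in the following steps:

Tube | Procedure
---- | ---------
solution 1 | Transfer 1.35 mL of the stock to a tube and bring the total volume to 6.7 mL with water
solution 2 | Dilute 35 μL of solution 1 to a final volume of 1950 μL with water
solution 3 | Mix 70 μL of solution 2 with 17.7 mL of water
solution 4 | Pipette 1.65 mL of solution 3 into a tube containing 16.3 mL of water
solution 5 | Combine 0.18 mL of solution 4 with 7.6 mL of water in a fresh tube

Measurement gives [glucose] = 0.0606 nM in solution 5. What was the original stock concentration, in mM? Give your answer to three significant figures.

Step 1: 1.35 mL brought to 6.7 mL → factor 6.7/1.35 = 4.963
Step 2: 35 μL brought to 1950 μL → factor 1950/35 = 55.714
Step 3: 70 μL + 17.7 mL = 17770 μL total → factor 17770/70 = 253.86
Step 4: 1.65 mL + 16.3 mL = 17.95 mL total → factor 17.95/1.65 = 10.879
Step 5: 0.18 mL + 7.6 mL = 7.78 mL total → factor 7.78/0.18 = 43.222
Overall dilution factor = 4.963 × 55.714 × 253.86 × 10.879 × 43.222 = 3.3005 × 10^7
Stock = 0.0606 nM × 3.3005 × 10^7 = 2.000 × 10^6 nM = 2.00 mM

2.00 mM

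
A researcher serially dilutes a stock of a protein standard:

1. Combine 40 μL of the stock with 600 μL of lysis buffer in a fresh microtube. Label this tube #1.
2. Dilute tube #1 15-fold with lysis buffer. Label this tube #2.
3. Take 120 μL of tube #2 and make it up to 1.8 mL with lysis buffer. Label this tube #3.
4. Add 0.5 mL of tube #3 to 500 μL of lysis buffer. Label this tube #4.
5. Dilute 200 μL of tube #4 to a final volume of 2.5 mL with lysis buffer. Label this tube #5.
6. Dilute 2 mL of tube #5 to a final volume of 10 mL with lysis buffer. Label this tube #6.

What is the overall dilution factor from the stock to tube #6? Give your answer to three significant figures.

4.50 × 10^5

Step 1: 40 μL + 600 μL = 640 μL total → factor 640/40 = 16
Step 2: 15-fold → factor 15
Step 3: 120 μL brought to 1.8 mL → factor 1800/120 = 15
Step 4: 0.5 mL + 500 μL = 1 mL total → factor 1/0.5 = 2
Step 5: 200 μL brought to 2.5 mL → factor 2500/200 = 12.5
Step 6: 2 mL brought to 10 mL → factor 10/2 = 5
Overall dilution factor = 16 × 15 × 15 × 2 × 12.5 × 5 = 4.5 × 10^5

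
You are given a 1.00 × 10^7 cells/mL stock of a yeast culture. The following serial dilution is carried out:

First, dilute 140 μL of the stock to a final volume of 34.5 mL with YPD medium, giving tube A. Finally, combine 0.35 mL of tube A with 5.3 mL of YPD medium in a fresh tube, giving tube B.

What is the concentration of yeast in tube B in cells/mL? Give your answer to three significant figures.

Step 1: 140 μL brought to 34.5 mL → factor 34500/140 = 246.43
Step 2: 0.35 mL + 5.3 mL = 5.65 mL total → factor 5.65/0.35 = 16.143
Overall dilution factor = 246.43 × 16.143 = 3978.1
Final = 1.00 × 10^7 cells/mL / 3978.1 = 2.51 × 10^3 cells/mL

2.51 × 10^3 cells/mL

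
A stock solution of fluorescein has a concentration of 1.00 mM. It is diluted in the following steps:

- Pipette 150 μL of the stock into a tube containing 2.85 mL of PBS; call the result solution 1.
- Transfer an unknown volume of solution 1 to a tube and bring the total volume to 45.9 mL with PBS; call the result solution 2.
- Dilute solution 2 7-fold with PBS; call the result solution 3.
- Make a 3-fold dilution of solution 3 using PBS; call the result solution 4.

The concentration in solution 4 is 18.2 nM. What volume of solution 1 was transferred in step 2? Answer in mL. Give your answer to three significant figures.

Step 1: 150 μL + 2.85 mL = 3000 μL total → factor 3000/150 = 20
Step 2: v brought to 45.9 mL → factor = 45.9 mL/v
Step 3: 7-fold → factor 7
Step 4: 3-fold → factor 3
Product of known-step factors = 420
Overall factor = 1.00 mM / (18.2 nM) = 54945
Step-2 factor = 54945 / 420 = 130.82
v = 45.9 mL / 130.82 = 0.351 mL

0.351 mL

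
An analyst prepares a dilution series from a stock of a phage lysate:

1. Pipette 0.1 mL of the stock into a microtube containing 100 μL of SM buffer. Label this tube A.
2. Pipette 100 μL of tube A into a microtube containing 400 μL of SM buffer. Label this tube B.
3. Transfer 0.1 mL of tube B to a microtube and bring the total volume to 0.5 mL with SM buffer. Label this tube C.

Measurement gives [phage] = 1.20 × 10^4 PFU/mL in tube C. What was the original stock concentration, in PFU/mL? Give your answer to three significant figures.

6.00 × 10^5 PFU/mL

Step 1: 0.1 mL + 100 μL = 0.2 mL total → factor 0.2/0.1 = 2
Step 2: 100 μL + 400 μL = 500 μL total → factor 500/100 = 5
Step 3: 0.1 mL brought to 0.5 mL → factor 0.5/0.1 = 5
Overall dilution factor = 2 × 5 × 5 = 50
Stock = 1.20 × 10^4 PFU/mL × 50 = 6.00 × 10^5 PFU/mL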